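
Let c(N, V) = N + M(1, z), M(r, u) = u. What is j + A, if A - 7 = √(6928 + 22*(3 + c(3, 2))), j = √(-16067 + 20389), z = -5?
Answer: 7 + √4322 + 5*√278 ≈ 156.11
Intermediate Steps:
c(N, V) = -5 + N (c(N, V) = N - 5 = -5 + N)
j = √4322 ≈ 65.742
A = 7 + 5*√278 (A = 7 + √(6928 + 22*(3 + (-5 + 3))) = 7 + √(6928 + 22*(3 - 2)) = 7 + √(6928 + 22*1) = 7 + √(6928 + 22) = 7 + √6950 = 7 + 5*√278 ≈ 90.367)
j + A = √4322 + (7 + 5*√278) = 7 + √4322 + 5*√278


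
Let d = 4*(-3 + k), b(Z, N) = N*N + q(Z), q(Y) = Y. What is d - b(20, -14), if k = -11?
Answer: -272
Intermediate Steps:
b(Z, N) = Z + N² (b(Z, N) = N*N + Z = N² + Z = Z + N²)
d = -56 (d = 4*(-3 - 11) = 4*(-14) = -56)
d - b(20, -14) = -56 - (20 + (-14)²) = -56 - (20 + 196) = -56 - 1*216 = -56 - 216 = -272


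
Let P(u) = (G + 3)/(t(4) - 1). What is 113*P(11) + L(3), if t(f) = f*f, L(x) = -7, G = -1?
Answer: 121/15 ≈ 8.0667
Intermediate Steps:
t(f) = f²
P(u) = 2/15 (P(u) = (-1 + 3)/(4² - 1) = 2/(16 - 1) = 2/15)
113*P(11) + L(3) = 113*(2/15) - 7 = 226/15 - 7 = 121/15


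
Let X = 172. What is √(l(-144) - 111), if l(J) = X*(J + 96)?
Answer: I*√8367 ≈ 91.471*I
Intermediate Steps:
l(J) = 16512 + 172*J (l(J) = 172*(J + 96) = 172*(96 + J) = 16512 + 172*J)
√(l(-144) - 111) = √((16512 + 172*(-144)) - 111) = √((16512 - 24768) - 111) = √(-8256 - 111) = √(-8367) = I*√8367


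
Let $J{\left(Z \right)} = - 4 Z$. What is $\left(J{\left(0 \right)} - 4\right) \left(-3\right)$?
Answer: $12$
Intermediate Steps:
$\left(J{\left(0 \right)} - 4\right) \left(-3\right) = \left(\left(-4\right) 0 - 4\right) \left(-3\right) = \left(0 - 4\right) \left(-3\right) = \left(-4\right) \left(-3\right) = 12$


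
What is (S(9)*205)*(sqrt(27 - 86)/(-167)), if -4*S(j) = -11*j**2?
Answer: -182655*I*sqrt(59)/668 ≈ -2100.3*I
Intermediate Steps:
S(j) = 11*j**2/4 (S(j) = -(-11)*j**2/4 = 11*j**2/4)
(S(9)*205)*(sqrt(27 - 86)/(-167)) = (((11/4)*9**2)*205)*(sqrt(27 - 86)/(-167)) = (((11/4)*81)*205)*(sqrt(-59)*(-1/167)) = ((891/4)*205)*((I*sqrt(59))*(-1/167)) = 182655*(-I*sqrt(59)/167)/4 = -182655*I*sqrt(59)/668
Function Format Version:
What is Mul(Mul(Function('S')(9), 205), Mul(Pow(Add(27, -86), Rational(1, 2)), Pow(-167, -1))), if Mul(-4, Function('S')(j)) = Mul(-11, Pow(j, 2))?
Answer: Mul(Rational(-182655, 668), I, Pow(59, Rational(1, 2))) ≈ Mul(-2100.3, I)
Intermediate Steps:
Function('S')(j) = Mul(Rational(11, 4), Pow(j, 2)) (Function('S')(j) = Mul(Rational(-1, 4), Mul(-11, Pow(j, 2))) = Mul(Rational(11, 4), Pow(j, 2)))
Mul(Mul(Function('S')(9), 205), Mul(Pow(Add(27, -86), Rational(1, 2)), Pow(-167, -1))) = Mul(Mul(Mul(Rational(11, 4), Pow(9, 2)), 205), Mul(Pow(Add(27, -86), Rational(1, 2)), Pow(-167, -1))) = Mul(Mul(Mul(Rational(11, 4), 81), 205), Mul(Pow(-59, Rational(1, 2)), Rational(-1, 167))) = Mul(Mul(Rational(891, 4), 205), Mul(Mul(I, Pow(59, Rational(1, 2))), Rational(-1, 167))) = Mul(Rational(182655, 4), Mul(Rational(-1, 167), I, Pow(59, Rational(1, 2)))) = Mul(Rational(-182655, 668), I, Pow(59, Rational(1, 2)))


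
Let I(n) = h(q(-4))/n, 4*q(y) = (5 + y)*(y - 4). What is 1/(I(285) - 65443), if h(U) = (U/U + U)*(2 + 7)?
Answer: -95/6217088 ≈ -1.5280e-5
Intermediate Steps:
q(y) = (-4 + y)*(5 + y)/4 (q(y) = ((5 + y)*(y - 4))/4 = ((5 + y)*(-4 + y))/4 = ((-4 + y)*(5 + y))/4 = (-4 + y)*(5 + y)/4)
h(U) = 9 + 9*U (h(U) = (1 + U)*9 = 9 + 9*U)
I(n) = -9/n (I(n) = (9 + 9*(-5 + (¼)*(-4) + (¼)*(-4)²))/n = (9 + 9*(-5 - 1 + (¼)*16))/n = (9 + 9*(-5 - 1 + 4))/n = (9 + 9*(-2))/n = (9 - 18)/n = -9/n)
1/(I(285) - 65443) = 1/(-9/285 - 65443) = 1/(-9*1/285 - 65443) = 1/(-3/95 - 65443) = 1/(-6217088/95) = -95/6217088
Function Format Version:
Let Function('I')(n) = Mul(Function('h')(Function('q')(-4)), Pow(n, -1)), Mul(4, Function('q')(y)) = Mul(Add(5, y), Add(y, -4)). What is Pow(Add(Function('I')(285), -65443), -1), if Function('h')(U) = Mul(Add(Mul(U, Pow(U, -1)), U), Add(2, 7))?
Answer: Rational(-95, 6217088) ≈ -1.5280e-5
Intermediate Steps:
Function('q')(y) = Mul(Rational(1, 4), Add(-4, y), Add(5, y)) (Function('q')(y) = Mul(Rational(1, 4), Mul(Add(5, y), Add(y, -4))) = Mul(Rational(1, 4), Mul(Add(5, y), Add(-4, y))) = Mul(Rational(1, 4), Mul(Add(-4, y), Add(5, y))) = Mul(Rational(1, 4), Add(-4, y), Add(5, y)))
Function('h')(U) = Add(9, Mul(9, U)) (Function('h')(U) = Mul(Add(1, U), 9) = Add(9, Mul(9, U)))
Function('I')(n) = Mul(-9, Pow(n, -1)) (Function('I')(n) = Mul(Add(9, Mul(9, Add(-5, Mul(Rational(1, 4), -4), Mul(Rational(1, 4), Pow(-4, 2))))), Pow(n, -1)) = Mul(Add(9, Mul(9, Add(-5, -1, Mul(Rational(1, 4), 16)))), Pow(n, -1)) = Mul(Add(9, Mul(9, Add(-5, -1, 4))), Pow(n, -1)) = Mul(Add(9, Mul(9, -2)), Pow(n, -1)) = Mul(Add(9, -18), Pow(n, -1)) = Mul(-9, Pow(n, -1)))
Pow(Add(Function('I')(285), -65443), -1) = Pow(Add(Mul(-9, Pow(285, -1)), -65443), -1) = Pow(Add(Mul(-9, Rational(1, 285)), -65443), -1) = Pow(Add(Rational(-3, 95), -65443), -1) = Pow(Rational(-6217088, 95), -1) = Rational(-95, 6217088)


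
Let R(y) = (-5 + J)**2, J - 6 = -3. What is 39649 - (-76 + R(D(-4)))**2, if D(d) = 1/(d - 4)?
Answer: 34465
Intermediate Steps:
J = 3 (J = 6 - 3 = 3)
D(d) = 1/(-4 + d)
R(y) = 4 (R(y) = (-5 + 3)**2 = (-2)**2 = 4)
39649 - (-76 + R(D(-4)))**2 = 39649 - (-76 + 4)**2 = 39649 - 1*(-72)**2 = 39649 - 1*5184 = 39649 - 5184 = 34465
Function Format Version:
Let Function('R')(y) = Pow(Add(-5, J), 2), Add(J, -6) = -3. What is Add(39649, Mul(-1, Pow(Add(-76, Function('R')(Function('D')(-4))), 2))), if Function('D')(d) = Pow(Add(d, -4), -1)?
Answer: 34465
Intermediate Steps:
J = 3 (J = Add(6, -3) = 3)
Function('D')(d) = Pow(Add(-4, d), -1)
Function('R')(y) = 4 (Function('R')(y) = Pow(Add(-5, 3), 2) = Pow(-2, 2) = 4)
Add(39649, Mul(-1, Pow(Add(-76, Function('R')(Function('D')(-4))), 2))) = Add(39649, Mul(-1, Pow(Add(-76, 4), 2))) = Add(39649, Mul(-1, Pow(-72, 2))) = Add(39649, Mul(-1, 5184)) = Add(39649, -5184) = 34465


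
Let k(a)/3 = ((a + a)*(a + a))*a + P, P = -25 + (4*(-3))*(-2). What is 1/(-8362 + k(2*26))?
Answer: 1/1678931 ≈ 5.9562e-7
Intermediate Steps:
P = -1 (P = -25 - 12*(-2) = -25 + 24 = -1)
k(a) = -3 + 12*a**3 (k(a) = 3*(((a + a)*(a + a))*a - 1) = 3*(((2*a)*(2*a))*a - 1) = 3*((4*a**2)*a - 1) = 3*(4*a**3 - 1) = 3*(-1 + 4*a**3) = -3 + 12*a**3)
1/(-8362 + k(2*26)) = 1/(-8362 + (-3 + 12*(2*26)**3)) = 1/(-8362 + (-3 + 12*52**3)) = 1/(-8362 + (-3 + 12*140608)) = 1/(-8362 + (-3 + 1687296)) = 1/(-8362 + 1687293) = 1/1678931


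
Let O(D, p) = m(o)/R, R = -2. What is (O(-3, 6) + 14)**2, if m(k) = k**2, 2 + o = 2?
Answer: 196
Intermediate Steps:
o = 0 (o = -2 + 2 = 0)
O(D, p) = 0 (O(D, p) = 0**2/(-2) = 0*(-1/2) = 0)
(O(-3, 6) + 14)**2 = (0 + 14)**2 = 14**2 = 196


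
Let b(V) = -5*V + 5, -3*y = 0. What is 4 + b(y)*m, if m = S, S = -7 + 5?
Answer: -6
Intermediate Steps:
y = 0 (y = -⅓*0 = 0)
b(V) = 5 - 5*V
S = -2
m = -2
4 + b(y)*m = 4 + (5 - 5*0)*(-2) = 4 + (5 + 0)*(-2) = 4 + 5*(-2) = 4 - 10 = -6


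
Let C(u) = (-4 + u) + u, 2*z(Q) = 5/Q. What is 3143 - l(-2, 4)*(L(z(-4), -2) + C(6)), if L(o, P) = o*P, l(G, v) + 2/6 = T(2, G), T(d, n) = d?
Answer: 37531/12 ≈ 3127.6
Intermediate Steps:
l(G, v) = 5/3 (l(G, v) = -⅓ + 2 = 5/3)
z(Q) = 5/(2*Q) (z(Q) = (5/Q)/2 = 5/(2*Q))
C(u) = -4 + 2*u
L(o, P) = P*o
3143 - l(-2, 4)*(L(z(-4), -2) + C(6)) = 3143 - 5*(-5/(-4) + (-4 + 2*6))/3 = 3143 - 5*(-5*(-1)/4 + (-4 + 12))/3 = 3143 - 5*(-2*(-5/8) + 8)/3 = 3143 - 5*(5/4 + 8)/3 = 3143 - 5*37/(3*4) = 3143 - 1*185/12 = 3143 - 185/12 = 37531/12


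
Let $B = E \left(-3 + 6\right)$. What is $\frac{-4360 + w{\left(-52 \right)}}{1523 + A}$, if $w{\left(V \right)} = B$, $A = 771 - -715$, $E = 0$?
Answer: $- \frac{4360}{3009} \approx -1.449$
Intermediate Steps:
$B = 0$ ($B = 0 \left(-3 + 6\right) = 0 \cdot 3 = 0$)
$A = 1486$ ($A = 771 + 715 = 1486$)
$w{\left(V \right)} = 0$
$\frac{-4360 + w{\left(-52 \right)}}{1523 + A} = \frac{-4360 + 0}{1523 + 1486} = - \frac{4360}{3009}$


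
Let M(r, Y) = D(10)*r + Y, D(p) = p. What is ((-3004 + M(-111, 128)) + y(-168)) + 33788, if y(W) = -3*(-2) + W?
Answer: 29640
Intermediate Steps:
y(W) = 6 + W
M(r, Y) = Y + 10*r (M(r, Y) = 10*r + Y = Y + 10*r)
((-3004 + M(-111, 128)) + y(-168)) + 33788 = ((-3004 + (128 + 10*(-111))) + (6 - 168)) + 33788 = ((-3004 + (128 - 1110)) - 162) + 33788 = ((-3004 - 982) - 162) + 33788 = (-3986 - 162) + 33788 = -4148 + 33788 = 29640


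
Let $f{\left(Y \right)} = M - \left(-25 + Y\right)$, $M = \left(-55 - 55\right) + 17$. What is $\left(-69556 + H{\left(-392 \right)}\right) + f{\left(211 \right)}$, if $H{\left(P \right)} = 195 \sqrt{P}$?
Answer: $-69835 + 2730 i \sqrt{2} \approx -69835.0 + 3860.8 i$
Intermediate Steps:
$M = -93$ ($M = -110 + 17 = -93$)
$f{\left(Y \right)} = -68 - Y$ ($f{\left(Y \right)} = -93 - \left(-25 + Y\right) = -68 - Y$)
$\left(-69556 + H{\left(-392 \right)}\right) + f{\left(211 \right)} = \left(-69556 + 195 \sqrt{-392}\right) - 279 = \left(-69556 + 195 \cdot 14 i \sqrt{2}\right) - 279 = \left(-69556 + 2730 i \sqrt{2}\right) - 279 = -69835 + 2730 i \sqrt{2}$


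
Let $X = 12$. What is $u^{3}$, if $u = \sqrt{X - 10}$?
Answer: $2 \sqrt{2} \approx 2.8284$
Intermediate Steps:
$u = \sqrt{2}$ ($u = \sqrt{12 - 10} = \sqrt{2} \approx 1.4142$)
$u^{3} = \left(\sqrt{2}\right)^{3} = 2 \sqrt{2}$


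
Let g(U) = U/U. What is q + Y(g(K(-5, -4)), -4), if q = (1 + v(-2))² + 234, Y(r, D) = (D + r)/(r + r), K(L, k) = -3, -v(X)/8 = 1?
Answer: 563/2 ≈ 281.50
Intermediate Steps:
v(X) = -8 (v(X) = -8*1 = -8)
g(U) = 1
Y(r, D) = (D + r)/(2*r) (Y(r, D) = (D + r)/((2*r)) = (D + r)*(1/(2*r)) = (D + r)/(2*r))
q = 283 (q = (1 - 8)² + 234 = (-7)² + 234 = 49 + 234 = 283)
q + Y(g(K(-5, -4)), -4) = 283 + (½)*(-4 + 1)/1 = 283 + (½)*1*(-3) = 283 - 3/2 = 563/2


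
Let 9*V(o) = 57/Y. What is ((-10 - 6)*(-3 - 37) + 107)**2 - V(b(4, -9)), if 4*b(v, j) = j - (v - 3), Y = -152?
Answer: 13392217/24 ≈ 5.5801e+5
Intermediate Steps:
b(v, j) = 3/4 - v/4 + j/4 (b(v, j) = (j - (v - 3))/4 = (j - (-3 + v))/4 = (j + (3 - v))/4 = (3 + j - v)/4 = 3/4 - v/4 + j/4)
V(o) = -1/24 (V(o) = (57/(-152))/9 = (57*(-1/152))/9 = (1/9)*(-3/8) = -1/24)
((-10 - 6)*(-3 - 37) + 107)**2 - V(b(4, -9)) = ((-10 - 6)*(-3 - 37) + 107)**2 - 1*(-1/24) = (-16*(-40) + 107)**2 + 1/24 = (640 + 107)**2 + 1/24 = 747**2 + 1/24 = 558009 + 1/24 = 13392217/24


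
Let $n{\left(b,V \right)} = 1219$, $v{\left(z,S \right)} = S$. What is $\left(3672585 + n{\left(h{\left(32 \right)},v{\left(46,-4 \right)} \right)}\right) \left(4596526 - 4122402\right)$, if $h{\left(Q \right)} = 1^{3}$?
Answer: $1741838647696$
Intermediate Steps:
$h{\left(Q \right)} = 1$
$\left(3672585 + n{\left(h{\left(32 \right)},v{\left(46,-4 \right)} \right)}\right) \left(4596526 - 4122402\right) = \left(3672585 + 1219\right) \left(4596526 - 4122402\right) = 3673804 \cdot 474124 = 1741838647696$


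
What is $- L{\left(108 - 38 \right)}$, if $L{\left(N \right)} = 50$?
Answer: $-50$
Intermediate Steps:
$- L{\left(108 - 38 \right)} = \left(-1\right) 50 = -50$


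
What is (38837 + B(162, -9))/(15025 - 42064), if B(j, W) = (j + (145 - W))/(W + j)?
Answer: -5942377/4136967 ≈ -1.4364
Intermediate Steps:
B(j, W) = (145 + j - W)/(W + j)
(38837 + B(162, -9))/(15025 - 42064) = (38837 + (145 + 162 - 1*(-9))/(-9 + 162))/(15025 - 42064) = (38837 + (145 + 162 + 9)/153)/(-27039) = (38837 + (1/153)*316)*(-1/27039) = (38837 + 316/153)*(-1/27039) = (5942377/153)*(-1/27039) = -5942377/4136967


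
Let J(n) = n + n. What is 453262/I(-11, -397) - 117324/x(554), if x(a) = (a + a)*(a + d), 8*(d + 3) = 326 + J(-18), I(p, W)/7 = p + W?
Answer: -5467785605/34413372 ≈ -158.89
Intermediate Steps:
J(n) = 2*n
I(p, W) = 7*W + 7*p (I(p, W) = 7*(p + W) = 7*(W + p) = 7*W + 7*p)
d = 133/4 (d = -3 + (326 + 2*(-18))/8 = -3 + (326 - 36)/8 = -3 + (⅛)*290 = -3 + 145/4 = 133/4 ≈ 33.250)
x(a) = 2*a*(133/4 + a) (x(a) = (a + a)*(a + 133/4) = (2*a)*(133/4 + a) = 2*a*(133/4 + a))
453262/I(-11, -397) - 117324/x(554) = 453262/(7*(-397) + 7*(-11)) - 117324*1/(277*(133 + 4*554)) = 453262/(-2779 - 77) - 117324*1/(277*(133 + 2216)) = 453262/(-2856) - 117324/((½)*554*2349) = 453262*(-1/2856) - 117324/650673 = -226631/1428 - 117324*1/650673 = -226631/1428 - 13036/72297 = -5467785605/34413372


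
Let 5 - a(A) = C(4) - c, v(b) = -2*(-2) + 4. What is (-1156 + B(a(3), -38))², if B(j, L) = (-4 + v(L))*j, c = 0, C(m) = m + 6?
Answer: 1382976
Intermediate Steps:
C(m) = 6 + m
v(b) = 8 (v(b) = 4 + 4 = 8)
a(A) = -5 (a(A) = 5 - ((6 + 4) - 1*0) = 5 - (10 + 0) = 5 - 1*10 = 5 - 10 = -5)
B(j, L) = 4*j (B(j, L) = (-4 + 8)*j = 4*j)
(-1156 + B(a(3), -38))² = (-1156 + 4*(-5))² = (-1156 - 20)² = (-1176)² = 1382976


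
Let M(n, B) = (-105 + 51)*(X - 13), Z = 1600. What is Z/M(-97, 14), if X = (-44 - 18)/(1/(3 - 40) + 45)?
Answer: 665600/323001 ≈ 2.0607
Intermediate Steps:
X = -1147/832 (X = -62/(1/(-37) + 45) = -62/(-1/37 + 45) = -62/1664/37 = -62*37/1664 = -1147/832 ≈ -1.3786)
M(n, B) = 323001/416 (M(n, B) = (-105 + 51)*(-1147/832 - 13) = -54*(-11963/832) = 323001/416)
Z/M(-97, 14) = 1600/(323001/416) = 1600*(416/323001) = 665600/323001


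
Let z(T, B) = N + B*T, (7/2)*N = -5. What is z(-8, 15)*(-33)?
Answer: 28050/7 ≈ 4007.1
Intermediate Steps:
N = -10/7 (N = (2/7)*(-5) = -10/7 ≈ -1.4286)
z(T, B) = -10/7 + B*T
z(-8, 15)*(-33) = (-10/7 + 15*(-8))*(-33) = (-10/7 - 120)*(-33) = -850/7*(-33) = 28050/7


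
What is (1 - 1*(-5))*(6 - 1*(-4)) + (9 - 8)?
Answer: 61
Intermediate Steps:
(1 - 1*(-5))*(6 - 1*(-4)) + (9 - 8) = (1 + 5)*(6 + 4) + 1 = 6*10 + 1 = 60 + 1 = 61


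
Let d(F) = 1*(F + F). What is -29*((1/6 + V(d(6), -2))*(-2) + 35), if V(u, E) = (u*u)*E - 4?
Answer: -53824/3 ≈ -17941.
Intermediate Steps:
d(F) = 2*F (d(F) = 1*(2*F) = 2*F)
V(u, E) = -4 + E*u² (V(u, E) = u²*E - 4 = E*u² - 4 = -4 + E*u²)
-29*((1/6 + V(d(6), -2))*(-2) + 35) = -29*((1/6 + (-4 - 2*(2*6)²))*(-2) + 35) = -29*((⅙ + (-4 - 2*12²))*(-2) + 35) = -29*((⅙ + (-4 - 2*144))*(-2) + 35) = -29*((⅙ + (-4 - 288))*(-2) + 35) = -29*((⅙ - 292)*(-2) + 35) = -29*(-1751/6*(-2) + 35) = -29*(1751/3 + 35) = -29*1856/3 = -53824/3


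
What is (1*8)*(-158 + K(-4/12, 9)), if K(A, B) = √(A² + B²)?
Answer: -1264 + 8*√730/3 ≈ -1192.0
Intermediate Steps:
(1*8)*(-158 + K(-4/12, 9)) = (1*8)*(-158 + √((-4/12)² + 9²)) = 8*(-158 + √((-4*1/12)² + 81)) = 8*(-158 + √((-⅓)² + 81)) = 8*(-158 + √(⅑ + 81)) = 8*(-158 + √(730/9)) = 8*(-158 + √730/3) = -1264 + 8*√730/3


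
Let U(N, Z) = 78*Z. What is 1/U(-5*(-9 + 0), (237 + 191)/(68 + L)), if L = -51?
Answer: 17/33384 ≈ 0.00050923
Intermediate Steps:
1/U(-5*(-9 + 0), (237 + 191)/(68 + L)) = 1/(78*((237 + 191)/(68 - 51))) = 1/(78*(428/17)) = 1/(33384/17) = 17/33384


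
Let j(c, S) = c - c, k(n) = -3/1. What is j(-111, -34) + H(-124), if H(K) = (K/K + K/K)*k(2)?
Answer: -6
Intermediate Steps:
k(n) = -3 (k(n) = -3*1 = -3)
j(c, S) = 0
H(K) = -6 (H(K) = (K/K + K/K)*(-3) = (1 + 1)*(-3) = 2*(-3) = -6)
j(-111, -34) + H(-124) = 0 - 6 = -6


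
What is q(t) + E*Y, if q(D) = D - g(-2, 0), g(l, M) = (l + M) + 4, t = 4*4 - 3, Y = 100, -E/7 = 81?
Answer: -56689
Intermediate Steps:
E = -567 (E = -7*81 = -567)
t = 13 (t = 16 - 3 = 13)
g(l, M) = 4 + M + l (g(l, M) = (M + l) + 4 = 4 + M + l)
q(D) = -2 + D (q(D) = D - (4 + 0 - 2) = D - 1*2 = D - 2 = -2 + D)
q(t) + E*Y = (-2 + 13) - 567*100 = 11 - 56700 = -56689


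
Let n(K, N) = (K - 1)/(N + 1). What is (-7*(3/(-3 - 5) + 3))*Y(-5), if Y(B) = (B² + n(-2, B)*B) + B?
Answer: -9555/32 ≈ -298.59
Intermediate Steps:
n(K, N) = (-1 + K)/(1 + N)
Y(B) = B + B² - 3*B/(1 + B) (Y(B) = (B² + ((-1 - 2)/(1 + B))*B) + B = (B² + (-3/(1 + B))*B) + B = (B² - 3*B/(1 + B)) + B = B + B² - 3*B/(1 + B))
(-7*(3/(-3 - 5) + 3))*Y(-5) = (-7*(3/(-3 - 5) + 3))*(-5*(-3 + (1 - 5)²)/(1 - 5)) = (-7*(3/(-8) + 3))*(-5*(-3 + (-4)²)/(-4)) = (-7*(-⅛*3 + 3))*(-5*(-¼)*(-3 + 16)) = (-7*(-3/8 + 3))*(-5*(-¼)*13) = -7*21/8*(65/4) = -147/8*65/4 = -9555/32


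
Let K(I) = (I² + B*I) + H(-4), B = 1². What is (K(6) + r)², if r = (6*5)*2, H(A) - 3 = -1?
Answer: 10816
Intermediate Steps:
B = 1
H(A) = 2 (H(A) = 3 - 1 = 2)
K(I) = 2 + I + I² (K(I) = (I² + 1*I) + 2 = (I² + I) + 2 = (I + I²) + 2 = 2 + I + I²)
r = 60 (r = 30*2 = 60)
(K(6) + r)² = ((2 + 6 + 6²) + 60)² = ((2 + 6 + 36) + 60)² = (44 + 60)² = 104² = 10816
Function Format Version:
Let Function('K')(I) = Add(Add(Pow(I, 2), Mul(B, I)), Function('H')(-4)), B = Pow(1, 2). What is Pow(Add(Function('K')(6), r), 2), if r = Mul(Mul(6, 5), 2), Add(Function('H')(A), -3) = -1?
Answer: 10816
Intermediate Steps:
B = 1
Function('H')(A) = 2 (Function('H')(A) = Add(3, -1) = 2)
Function('K')(I) = Add(2, I, Pow(I, 2)) (Function('K')(I) = Add(Add(Pow(I, 2), Mul(1, I)), 2) = Add(Add(Pow(I, 2), I), 2) = Add(Add(I, Pow(I, 2)), 2) = Add(2, I, Pow(I, 2)))
r = 60 (r = Mul(30, 2) = 60)
Pow(Add(Function('K')(6), r), 2) = Pow(Add(Add(2, 6, Pow(6, 2)), 60), 2) = Pow(Add(Add(2, 6, 36), 60), 2) = Pow(Add(44, 60), 2) = Pow(104, 2) = 10816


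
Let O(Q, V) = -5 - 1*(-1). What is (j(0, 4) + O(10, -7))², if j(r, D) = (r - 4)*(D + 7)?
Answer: 2304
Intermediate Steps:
O(Q, V) = -4 (O(Q, V) = -5 + 1 = -4)
j(r, D) = (-4 + r)*(7 + D)
(j(0, 4) + O(10, -7))² = ((-28 - 4*4 + 7*0 + 4*0) - 4)² = ((-28 - 16 + 0 + 0) - 4)² = (-44 - 4)² = (-48)² = 2304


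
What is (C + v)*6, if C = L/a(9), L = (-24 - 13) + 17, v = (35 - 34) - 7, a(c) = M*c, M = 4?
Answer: -118/3 ≈ -39.333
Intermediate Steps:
a(c) = 4*c
v = -6 (v = 1 - 7 = -6)
L = -20 (L = -37 + 17 = -20)
C = -5/9 (C = -20/(4*9) = -20/36 = -20*1/36 = -5/9 ≈ -0.55556)
(C + v)*6 = (-5/9 - 6)*6 = -59/9*6 = -118/3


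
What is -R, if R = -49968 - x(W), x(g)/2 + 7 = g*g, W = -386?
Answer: 347946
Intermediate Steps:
x(g) = -14 + 2*g² (x(g) = -14 + 2*(g*g) = -14 + 2*g²)
R = -347946 (R = -49968 - (-14 + 2*(-386)²) = -49968 - (-14 + 2*148996) = -49968 - (-14 + 297992) = -49968 - 1*297978 = -49968 - 297978 = -347946)
-R = -1*(-347946) = 347946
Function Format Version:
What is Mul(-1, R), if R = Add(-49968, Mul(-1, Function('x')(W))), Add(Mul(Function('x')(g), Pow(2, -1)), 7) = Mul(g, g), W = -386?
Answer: 347946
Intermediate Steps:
Function('x')(g) = Add(-14, Mul(2, Pow(g, 2))) (Function('x')(g) = Add(-14, Mul(2, Mul(g, g))) = Add(-14, Mul(2, Pow(g, 2))))
R = -347946 (R = Add(-49968, Mul(-1, Add(-14, Mul(2, Pow(-386, 2))))) = Add(-49968, Mul(-1, Add(-14, Mul(2, 148996)))) = Add(-49968, Mul(-1, Add(-14, 297992))) = Add(-49968, Mul(-1, 297978)) = Add(-49968, -297978) = -347946)
Mul(-1, R) = Mul(-1, -347946) = 347946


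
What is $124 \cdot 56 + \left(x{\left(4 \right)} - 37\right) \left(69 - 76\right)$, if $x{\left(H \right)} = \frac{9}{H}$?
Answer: $\frac{28749}{4} \approx 7187.3$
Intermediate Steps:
$124 \cdot 56 + \left(x{\left(4 \right)} - 37\right) \left(69 - 76\right) = 124 \cdot 56 + \left(\frac{9}{4} - 37\right) \left(69 - 76\right) = 6944 + \left(9 \cdot \frac{1}{4} - 37\right) \left(-7\right) = 6944 + \left(\frac{9}{4} - 37\right) \left(-7\right) = 6944 - - \frac{973}{4} = 6944 + \frac{973}{4} = \frac{28749}{4}$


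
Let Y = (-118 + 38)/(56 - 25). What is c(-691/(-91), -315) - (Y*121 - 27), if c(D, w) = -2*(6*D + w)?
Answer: 2477225/2821 ≈ 878.14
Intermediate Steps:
Y = -80/31 ≈ -2.5806
c(D, w) = -12*D - 2*w (c(D, w) = -2*(w + 6*D) = -12*D - 2*w)
c(-691/(-91), -315) - (Y*121 - 27) = (-(-8292)/(-91) - 2*(-315)) - (-80/31*121 - 27) = (-(-8292)*(-1)/91 + 630) - (-9680/31 - 27) = (-12*691/91 + 630) - 1*(-10517/31) = (-8292/91 + 630) + 10517/31 = 49038/91 + 10517/31 = 2477225/2821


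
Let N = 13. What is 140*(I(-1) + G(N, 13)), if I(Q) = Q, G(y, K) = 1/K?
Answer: -1680/13 ≈ -129.23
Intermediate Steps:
140*(I(-1) + G(N, 13)) = 140*(-1 + 1/13) = 140*(-12/13) = -1680/13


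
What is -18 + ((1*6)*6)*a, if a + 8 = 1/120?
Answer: -3057/10 ≈ -305.70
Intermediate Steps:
a = -959/120 (a = -8 + 1/120 = -959/120 ≈ -7.9917)
-18 + ((1*6)*6)*a = -18 + ((1*6)*6)*(-959/120) = -18 + (6*6)*(-959/120) = -18 + 36*(-959/120) = -18 - 2877/10 = -3057/10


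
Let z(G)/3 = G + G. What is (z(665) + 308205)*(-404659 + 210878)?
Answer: -60497459295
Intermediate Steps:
z(G) = 6*G (z(G) = 3*(G + G) = 3*(2*G) = 6*G)
(z(665) + 308205)*(-404659 + 210878) = (6*665 + 308205)*(-404659 + 210878) = (3990 + 308205)*(-193781) = 312195*(-193781) = -60497459295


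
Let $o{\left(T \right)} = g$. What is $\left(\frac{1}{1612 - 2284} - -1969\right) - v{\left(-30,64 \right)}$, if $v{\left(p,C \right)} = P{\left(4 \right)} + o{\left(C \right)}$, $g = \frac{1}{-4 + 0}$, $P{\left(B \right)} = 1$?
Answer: $\frac{1322663}{672} \approx 1968.2$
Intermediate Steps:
$g = - \frac{1}{4}$ ($g = \frac{1}{-4} = - \frac{1}{4} \approx -0.25$)
$o{\left(T \right)} = - \frac{1}{4}$
$v{\left(p,C \right)} = \frac{3}{4}$ ($v{\left(p,C \right)} = 1 - \frac{1}{4} = \frac{3}{4}$)
$\left(\frac{1}{1612 - 2284} - -1969\right) - v{\left(-30,64 \right)} = \left(\frac{1}{1612 - 2284} - -1969\right) - \frac{3}{4} = \left(\frac{1}{-672} + 1969\right) - \frac{3}{4} = \left(- \frac{1}{672} + 1969\right) - \frac{3}{4} = \frac{1323167}{672} - \frac{3}{4} = \frac{1322663}{672}$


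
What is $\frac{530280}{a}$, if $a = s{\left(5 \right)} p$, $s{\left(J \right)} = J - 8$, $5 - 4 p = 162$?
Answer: $\frac{707040}{157} \approx 4503.4$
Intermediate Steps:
$p = - \frac{157}{4}$ ($p = \frac{5}{4} - \frac{81}{2} = - \frac{157}{4} \approx -39.25$)
$s{\left(J \right)} = -8 + J$
$a = \frac{471}{4}$ ($a = \left(-8 + 5\right) \left(- \frac{157}{4}\right) = \left(-3\right) \left(- \frac{157}{4}\right) = \frac{471}{4} \approx 117.75$)
$\frac{530280}{a} = \frac{530280}{\frac{471}{4}} = 530280 \cdot \frac{4}{471} = \frac{707040}{157}$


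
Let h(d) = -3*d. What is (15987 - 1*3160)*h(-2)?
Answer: 76962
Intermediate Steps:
(15987 - 1*3160)*h(-2) = (15987 - 1*3160)*(-3*(-2)) = (15987 - 3160)*6 = 12827*6 = 76962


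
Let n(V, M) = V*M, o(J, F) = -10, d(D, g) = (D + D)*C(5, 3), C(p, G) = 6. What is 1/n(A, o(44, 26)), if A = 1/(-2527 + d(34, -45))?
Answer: 2119/10 ≈ 211.90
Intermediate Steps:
d(D, g) = 12*D (d(D, g) = (D + D)*6 = (2*D)*6 = 12*D)
A = -1/2119 (A = 1/(-2527 + 12*34) = 1/(-2527 + 408) = 1/(-2119) = -1/2119 ≈ -0.00047192)
n(V, M) = M*V
1/n(A, o(44, 26)) = 1/(-10*(-1/2119)) = 1/(10/2119) = 2119/10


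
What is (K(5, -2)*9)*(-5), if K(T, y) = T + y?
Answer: -135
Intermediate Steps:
(K(5, -2)*9)*(-5) = ((5 - 2)*9)*(-5) = (3*9)*(-5) = 27*(-5) = -135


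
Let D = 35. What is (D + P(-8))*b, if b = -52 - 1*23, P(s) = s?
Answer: -2025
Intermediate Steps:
b = -75 (b = -52 - 23 = -75)
(D + P(-8))*b = (35 - 8)*(-75) = 27*(-75) = -2025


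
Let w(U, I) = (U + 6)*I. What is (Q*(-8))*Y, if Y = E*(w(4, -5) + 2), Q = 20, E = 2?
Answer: 15360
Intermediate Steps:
w(U, I) = I*(6 + U) (w(U, I) = (6 + U)*I = I*(6 + U))
Y = -96 (Y = 2*(-5*(6 + 4) + 2) = 2*(-5*10 + 2) = 2*(-50 + 2) = 2*(-48) = -96)
(Q*(-8))*Y = (20*(-8))*(-96) = -160*(-96) = 15360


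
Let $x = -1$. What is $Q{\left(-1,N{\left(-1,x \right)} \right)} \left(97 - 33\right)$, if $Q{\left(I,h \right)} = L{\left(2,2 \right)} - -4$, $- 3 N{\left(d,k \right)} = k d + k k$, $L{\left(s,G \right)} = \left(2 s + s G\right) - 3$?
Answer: $576$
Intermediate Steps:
$L{\left(s,G \right)} = -3 + 2 s + G s$ ($L{\left(s,G \right)} = \left(2 s + G s\right) - 3 = -3 + 2 s + G s$)
$N{\left(d,k \right)} = - \frac{k^{2}}{3} - \frac{d k}{3}$ ($N{\left(d,k \right)} = - \frac{k d + k k}{3} = - \frac{d k + k^{2}}{3} = - \frac{k^{2} + d k}{3} = - \frac{k^{2}}{3} - \frac{d k}{3}$)
$Q{\left(I,h \right)} = 9$ ($Q{\left(I,h \right)} = \left(-3 + 2 \cdot 2 + 2 \cdot 2\right) - -4 = \left(-3 + 4 + 4\right) + 4 = 5 + 4 = 9$)
$Q{\left(-1,N{\left(-1,x \right)} \right)} \left(97 - 33\right) = 9 \left(97 - 33\right) = 9 \cdot 64 = 576$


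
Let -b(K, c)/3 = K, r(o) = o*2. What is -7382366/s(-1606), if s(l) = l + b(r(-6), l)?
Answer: 3691183/785 ≈ 4702.1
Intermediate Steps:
r(o) = 2*o
b(K, c) = -3*K
s(l) = 36 + l (s(l) = l - 6*(-6) = l - 3*(-12) = l + 36 = 36 + l)
-7382366/s(-1606) = -7382366/(36 - 1606) = -7382366/(-1570) = -7382366*(-1/1570) = 3691183/785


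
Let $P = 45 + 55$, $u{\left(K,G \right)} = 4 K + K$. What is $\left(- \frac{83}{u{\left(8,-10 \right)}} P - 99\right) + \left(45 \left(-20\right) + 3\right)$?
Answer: $- \frac{2407}{2} \approx -1203.5$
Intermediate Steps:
$u{\left(K,G \right)} = 5 K$
$P = 100$
$\left(- \frac{83}{u{\left(8,-10 \right)}} P - 99\right) + \left(45 \left(-20\right) + 3\right) = \left(- \frac{83}{5 \cdot 8} \cdot 100 - 99\right) + \left(45 \left(-20\right) + 3\right) = \left(- \frac{83}{40} \cdot 100 - 99\right) + \left(-900 + 3\right) = \left(\left(-83\right) \frac{1}{40} \cdot 100 - 99\right) - 897 = \left(\left(- \frac{83}{40}\right) 100 - 99\right) - 897 = \left(- \frac{415}{2} - 99\right) - 897 = - \frac{613}{2} - 897 = - \frac{2407}{2}$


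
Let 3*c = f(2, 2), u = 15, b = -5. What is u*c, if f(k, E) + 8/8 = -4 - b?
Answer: 0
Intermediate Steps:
f(k, E) = 0 (f(k, E) = -1 + (-4 - 1*(-5)) = -1 + (-4 + 5) = -1 + 1 = 0)
c = 0 (c = (1/3)*0 = 0)
u*c = 15*0 = 0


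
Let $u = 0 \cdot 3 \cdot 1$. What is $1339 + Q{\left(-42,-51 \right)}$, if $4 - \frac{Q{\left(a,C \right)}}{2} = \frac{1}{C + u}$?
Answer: $\frac{68699}{51} \approx 1347.0$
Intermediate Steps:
$u = 0$ ($u = 0 \cdot 1 = 0$)
$Q{\left(a,C \right)} = 8 - \frac{2}{C}$ ($Q{\left(a,C \right)} = 8 - \frac{2}{C + 0} = 8 - \frac{2}{C}$)
$1339 + Q{\left(-42,-51 \right)} = 1339 + \left(8 - \frac{2}{-51}\right) = 1339 + \left(8 - - \frac{2}{51}\right) = 1339 + \left(8 + \frac{2}{51}\right) = 1339 + \frac{410}{51} = \frac{68699}{51}$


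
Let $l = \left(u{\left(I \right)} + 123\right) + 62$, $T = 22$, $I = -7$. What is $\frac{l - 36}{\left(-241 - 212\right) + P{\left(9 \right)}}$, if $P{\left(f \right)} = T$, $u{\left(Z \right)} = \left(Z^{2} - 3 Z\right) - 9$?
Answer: $- \frac{210}{431} \approx -0.48724$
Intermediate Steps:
$u{\left(Z \right)} = -9 + Z^{2} - 3 Z$
$P{\left(f \right)} = 22$
$l = 246$ ($l = \left(\left(-9 + \left(-7\right)^{2} - -21\right) + 123\right) + 62 = \left(\left(-9 + 49 + 21\right) + 123\right) + 62 = \left(61 + 123\right) + 62 = 184 + 62 = 246$)
$\frac{l - 36}{\left(-241 - 212\right) + P{\left(9 \right)}} = \frac{246 - 36}{\left(-241 - 212\right) + 22} = \frac{210}{-453 + 22} = \frac{210}{-431} = 210 \left(- \frac{1}{431}\right) = - \frac{210}{431}$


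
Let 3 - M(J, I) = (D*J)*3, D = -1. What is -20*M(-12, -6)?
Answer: 660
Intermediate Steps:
M(J, I) = 3 + 3*J (M(J, I) = 3 - (-J)*3 = 3 - (-3)*J = 3 + 3*J)
-20*M(-12, -6) = -20*(3 + 3*(-12)) = -20*(3 - 36) = -20*(-33) = 660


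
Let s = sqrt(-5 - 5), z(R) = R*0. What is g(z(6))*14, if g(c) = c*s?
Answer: 0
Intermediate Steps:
z(R) = 0
s = I*sqrt(10) (s = sqrt(-10) = I*sqrt(10) ≈ 3.1623*I)
g(c) = I*c*sqrt(10) (g(c) = c*(I*sqrt(10)) = I*c*sqrt(10))
g(z(6))*14 = (I*0*sqrt(10))*14 = 0*14 = 0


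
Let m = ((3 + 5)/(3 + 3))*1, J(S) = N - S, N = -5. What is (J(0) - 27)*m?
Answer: -128/3 ≈ -42.667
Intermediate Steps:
J(S) = -5 - S
m = 4/3 (m = (8/6)*1 = (8*(⅙))*1 = (4/3)*1 = 4/3 ≈ 1.3333)
(J(0) - 27)*m = ((-5 - 1*0) - 27)*(4/3) = ((-5 + 0) - 27)*(4/3) = (-5 - 27)*(4/3) = -32*4/3 = -128/3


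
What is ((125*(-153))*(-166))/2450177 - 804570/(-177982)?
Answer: 1268193631695/218043701407 ≈ 5.8162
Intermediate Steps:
((125*(-153))*(-166))/2450177 - 804570/(-177982) = -19125*(-166)*(1/2450177) - 804570*(-1/177982) = 3174750*(1/2450177) + 402285/88991 = 3174750/2450177 + 402285/88991 = 1268193631695/218043701407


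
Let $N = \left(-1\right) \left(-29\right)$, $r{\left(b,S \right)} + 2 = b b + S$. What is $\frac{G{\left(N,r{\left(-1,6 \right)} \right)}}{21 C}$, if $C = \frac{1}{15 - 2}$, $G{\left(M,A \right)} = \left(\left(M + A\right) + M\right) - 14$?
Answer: $\frac{91}{3} \approx 30.333$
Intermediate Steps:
$r{\left(b,S \right)} = -2 + S + b^{2}$ ($r{\left(b,S \right)} = -2 + \left(b b + S\right) = -2 + \left(b^{2} + S\right) = -2 + \left(S + b^{2}\right) = -2 + S + b^{2}$)
$N = 29$
$G{\left(M,A \right)} = -14 + A + 2 M$ ($G{\left(M,A \right)} = \left(\left(A + M\right) + M\right) - 14 = \left(A + 2 M\right) - 14 = -14 + A + 2 M$)
$C = \frac{1}{13} \approx 0.076923$
$\frac{G{\left(N,r{\left(-1,6 \right)} \right)}}{21 C} = \frac{-14 + \left(-2 + 6 + \left(-1\right)^{2}\right) + 2 \cdot 29}{21 \cdot \frac{1}{13}} = \frac{-14 + \left(-2 + 6 + 1\right) + 58}{\frac{21}{13}} = \left(-14 + 5 + 58\right) \frac{13}{21} = 49 \cdot \frac{13}{21} = \frac{91}{3}$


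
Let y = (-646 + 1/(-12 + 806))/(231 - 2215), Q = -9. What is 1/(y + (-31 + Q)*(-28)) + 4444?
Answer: 7842970279988/1764844443 ≈ 4444.0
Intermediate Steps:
y = 512923/1575296 (y = (-646 + 1/794)/(-1984) = (-646 + 1/794)*(-1/1984) = -512923/794*(-1/1984) = 512923/1575296 ≈ 0.32560)
1/(y + (-31 + Q)*(-28)) + 4444 = 1/(512923/1575296 + (-31 - 9)*(-28)) + 4444 = 1/(512923/1575296 - 40*(-28)) + 4444 = 1/(512923/1575296 + 1120) + 4444 = 1/(1764844443/1575296) + 4444 = 1575296/1764844443 + 4444 = 7842970279988/1764844443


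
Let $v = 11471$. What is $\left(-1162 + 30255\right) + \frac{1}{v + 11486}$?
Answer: $\frac{667888002}{22957} \approx 29093.0$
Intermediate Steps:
$\left(-1162 + 30255\right) + \frac{1}{v + 11486} = \left(-1162 + 30255\right) + \frac{1}{11471 + 11486} = 29093 + \frac{1}{22957} = \frac{667888002}{22957}$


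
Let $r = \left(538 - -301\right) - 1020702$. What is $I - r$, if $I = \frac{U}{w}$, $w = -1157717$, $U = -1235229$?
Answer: $\frac{1180713968000}{1157717} \approx 1.0199 \cdot 10^{6}$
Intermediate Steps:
$I = \frac{1235229}{1157717}$ ($I = - \frac{1235229}{-1157717} = \left(-1235229\right) \left(- \frac{1}{1157717}\right) = \frac{1235229}{1157717} \approx 1.067$)
$r = -1019863$ ($r = \left(538 + 301\right) - 1020702 = 839 - 1020702 = -1019863$)
$I - r = \frac{1235229}{1157717} - -1019863 = \frac{1235229}{1157717} + 1019863 = \frac{1180713968000}{1157717}$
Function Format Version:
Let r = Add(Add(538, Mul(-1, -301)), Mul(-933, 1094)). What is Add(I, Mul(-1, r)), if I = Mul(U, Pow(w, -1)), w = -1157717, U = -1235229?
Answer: Rational(1180713968000, 1157717) ≈ 1.0199e+6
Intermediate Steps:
I = Rational(1235229, 1157717) (I = Mul(-1235229, Pow(-1157717, -1)) = Mul(-1235229, Rational(-1, 1157717)) = Rational(1235229, 1157717) ≈ 1.0670)
r = -1019863 (r = Add(Add(538, 301), -1020702) = Add(839, -1020702) = -1019863)
Add(I, Mul(-1, r)) = Add(Rational(1235229, 1157717), Mul(-1, -1019863)) = Add(Rational(1235229, 1157717), 1019863) = Rational(1180713968000, 1157717)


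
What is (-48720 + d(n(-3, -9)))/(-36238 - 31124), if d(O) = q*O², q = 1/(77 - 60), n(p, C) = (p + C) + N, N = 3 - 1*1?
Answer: 414070/572577 ≈ 0.72317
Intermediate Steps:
N = 2 (N = 3 - 1 = 2)
n(p, C) = 2 + C + p (n(p, C) = (p + C) + 2 = (C + p) + 2 = 2 + C + p)
q = 1/17 ≈ 0.058824
d(O) = O²/17
(-48720 + d(n(-3, -9)))/(-36238 - 31124) = (-48720 + (2 - 9 - 3)²/17)/(-36238 - 31124) = (-48720 + (1/17)*(-10)²)/(-67362) = (-48720 + (1/17)*100)*(-1/67362) = (-48720 + 100/17)*(-1/67362) = -828140/17*(-1/67362) = 414070/572577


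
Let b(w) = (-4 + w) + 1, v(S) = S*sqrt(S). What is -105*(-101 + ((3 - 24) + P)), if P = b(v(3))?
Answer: 13125 - 315*sqrt(3) ≈ 12579.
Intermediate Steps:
v(S) = S**(3/2)
b(w) = -3 + w
P = -3 + 3*sqrt(3) (P = -3 + 3**(3/2) = -3 + 3*sqrt(3) ≈ 2.1962)
-105*(-101 + ((3 - 24) + P)) = -105*(-101 + ((3 - 24) + (-3 + 3*sqrt(3)))) = -105*(-101 + (-21 + (-3 + 3*sqrt(3)))) = -105*(-101 + (-24 + 3*sqrt(3))) = -105*(-125 + 3*sqrt(3)) = 13125 - 315*sqrt(3)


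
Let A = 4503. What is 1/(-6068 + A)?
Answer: -1/1565 ≈ -0.00063898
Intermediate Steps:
1/(-6068 + A) = 1/(-6068 + 4503) = 1/(-1565) = -1/1565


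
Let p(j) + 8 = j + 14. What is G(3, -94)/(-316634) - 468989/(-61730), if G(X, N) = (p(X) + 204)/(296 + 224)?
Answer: 7721887562503/1016382474640 ≈ 7.5974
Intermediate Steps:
p(j) = 6 + j (p(j) = -8 + (j + 14) = -8 + (14 + j) = 6 + j)
G(X, N) = 21/52 + X/520 (G(X, N) = ((6 + X) + 204)/(296 + 224) = (210 + X)/520 = (210 + X)*(1/520) = 21/52 + X/520)
G(3, -94)/(-316634) - 468989/(-61730) = (21/52 + (1/520)*3)/(-316634) - 468989/(-61730) = (21/52 + 3/520)*(-1/316634) - 468989*(-1/61730) = (213/520)*(-1/316634) + 468989/61730 = -213/164649680 + 468989/61730 = 7721887562503/1016382474640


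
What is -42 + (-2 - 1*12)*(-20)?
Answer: 238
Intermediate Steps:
-42 + (-2 - 1*12)*(-20) = -42 + (-2 - 12)*(-20) = -42 - 14*(-20) = -42 + 280 = 238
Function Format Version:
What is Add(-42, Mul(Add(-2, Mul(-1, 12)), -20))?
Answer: 238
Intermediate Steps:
Add(-42, Mul(Add(-2, Mul(-1, 12)), -20)) = Add(-42, Mul(Add(-2, -12), -20)) = Add(-42, Mul(-14, -20)) = Add(-42, 280) = 238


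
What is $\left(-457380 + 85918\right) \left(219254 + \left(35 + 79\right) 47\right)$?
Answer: $-83434822744$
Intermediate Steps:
$\left(-457380 + 85918\right) \left(219254 + \left(35 + 79\right) 47\right) = - 371462 \left(219254 + 114 \cdot 47\right) = - 371462 \left(219254 + 5358\right) = \left(-371462\right) 224612 = -83434822744$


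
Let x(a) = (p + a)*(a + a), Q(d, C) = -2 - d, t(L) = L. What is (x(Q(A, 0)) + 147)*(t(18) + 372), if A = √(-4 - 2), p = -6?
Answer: 65130 + 7800*I*√6 ≈ 65130.0 + 19106.0*I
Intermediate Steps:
A = I*√6 (A = √(-6) = I*√6 ≈ 2.4495*I)
x(a) = 2*a*(-6 + a) (x(a) = (-6 + a)*(a + a) = (-6 + a)*(2*a) = 2*a*(-6 + a))
(x(Q(A, 0)) + 147)*(t(18) + 372) = (2*(-2 - I*√6)*(-6 + (-2 - I*√6)) + 147)*(18 + 372) = (2*(-2 - I*√6)*(-6 + (-2 - I*√6)) + 147)*390 = (2*(-2 - I*√6)*(-8 - I*√6) + 147)*390 = (2*(-8 - I*√6)*(-2 - I*√6) + 147)*390 = (147 + 2*(-8 - I*√6)*(-2 - I*√6))*390 = 57330 + 780*(-8 - I*√6)*(-2 - I*√6)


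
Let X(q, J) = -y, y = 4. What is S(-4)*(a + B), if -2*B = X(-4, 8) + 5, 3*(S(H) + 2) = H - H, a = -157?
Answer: 315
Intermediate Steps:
S(H) = -2 (S(H) = -2 + (H - H)/3 = -2 + (⅓)*0 = -2 + 0 = -2)
X(q, J) = -4 (X(q, J) = -1*4 = -4)
B = -½ (B = -(-4 + 5)/2 = -½*1 = -½ ≈ -0.50000)
S(-4)*(a + B) = -2*(-157 - ½) = -2*(-315/2) = 315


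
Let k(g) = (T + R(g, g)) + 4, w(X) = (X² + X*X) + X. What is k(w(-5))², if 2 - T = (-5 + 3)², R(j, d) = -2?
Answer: 0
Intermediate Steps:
T = -2 (T = 2 - (-5 + 3)² = 2 - 1*(-2)² = 2 - 1*4 = 2 - 4 = -2)
w(X) = X + 2*X² (w(X) = (X² + X²) + X = 2*X² + X = X + 2*X²)
k(g) = 0 (k(g) = (-2 - 2) + 4 = -4 + 4 = 0)
k(w(-5))² = 0² = 0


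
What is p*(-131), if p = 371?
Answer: -48601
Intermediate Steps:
p*(-131) = 371*(-131) = -48601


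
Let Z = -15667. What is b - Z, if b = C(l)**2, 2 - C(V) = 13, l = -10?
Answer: 15788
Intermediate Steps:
C(V) = -11 (C(V) = 2 - 1*13 = 2 - 13 = -11)
b = 121 (b = (-11)**2 = 121)
b - Z = 121 - 1*(-15667) = 121 + 15667 = 15788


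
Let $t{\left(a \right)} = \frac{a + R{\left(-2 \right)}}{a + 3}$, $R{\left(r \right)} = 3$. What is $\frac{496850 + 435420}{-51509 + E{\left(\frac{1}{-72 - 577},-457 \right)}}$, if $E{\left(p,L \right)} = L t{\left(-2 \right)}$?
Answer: $- \frac{466135}{25983} \approx -17.94$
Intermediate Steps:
$t{\left(a \right)} = 1$ ($t{\left(a \right)} = \frac{a + 3}{a + 3} = \frac{3 + a}{3 + a} = 1$)
$E{\left(p,L \right)} = L$ ($E{\left(p,L \right)} = L 1 = L$)
$\frac{496850 + 435420}{-51509 + E{\left(\frac{1}{-72 - 577},-457 \right)}} = \frac{496850 + 435420}{-51509 - 457} = \frac{932270}{-51966} = 932270 \left(- \frac{1}{51966}\right) = - \frac{466135}{25983}$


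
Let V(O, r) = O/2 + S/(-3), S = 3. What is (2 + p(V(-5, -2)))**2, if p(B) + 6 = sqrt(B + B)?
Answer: (4 - I*sqrt(7))**2 ≈ 9.0 - 21.166*I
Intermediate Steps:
V(O, r) = -1 + O/2 (V(O, r) = O/2 + 3/(-3) = O*(1/2) + 3*(-1/3) = O/2 - 1 = -1 + O/2)
p(B) = -6 + sqrt(2)*sqrt(B) (p(B) = -6 + sqrt(B + B) = -6 + sqrt(2*B) = -6 + sqrt(2)*sqrt(B))
(2 + p(V(-5, -2)))**2 = (2 + (-6 + sqrt(2)*sqrt(-1 + (1/2)*(-5))))**2 = (2 + (-6 + sqrt(2)*sqrt(-1 - 5/2)))**2 = (2 + (-6 + sqrt(2)*sqrt(-7/2)))**2 = (2 + (-6 + sqrt(2)*(I*sqrt(14)/2)))**2 = (2 + (-6 + I*sqrt(7)))**2 = (-4 + I*sqrt(7))**2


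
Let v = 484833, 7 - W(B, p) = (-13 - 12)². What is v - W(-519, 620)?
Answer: 485451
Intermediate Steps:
W(B, p) = -618 (W(B, p) = 7 - (-13 - 12)² = 7 - 1*(-25)² = 7 - 1*625 = 7 - 625 = -618)
v - W(-519, 620) = 484833 - 1*(-618) = 484833 + 618 = 485451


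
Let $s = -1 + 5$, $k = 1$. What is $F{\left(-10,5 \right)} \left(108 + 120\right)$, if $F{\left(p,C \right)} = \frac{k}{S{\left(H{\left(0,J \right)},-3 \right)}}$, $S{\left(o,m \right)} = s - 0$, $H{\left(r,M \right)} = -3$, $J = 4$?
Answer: $57$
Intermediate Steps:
$s = 4$
$S{\left(o,m \right)} = 4$ ($S{\left(o,m \right)} = 4 - 0 = 4 + 0 = 4$)
$F{\left(p,C \right)} = \frac{1}{4}$ ($F{\left(p,C \right)} = 1 \cdot \frac{1}{4} = \frac{1}{4}$)
$F{\left(-10,5 \right)} \left(108 + 120\right) = \frac{108 + 120}{4} = \frac{1}{4} \cdot 228 = 57$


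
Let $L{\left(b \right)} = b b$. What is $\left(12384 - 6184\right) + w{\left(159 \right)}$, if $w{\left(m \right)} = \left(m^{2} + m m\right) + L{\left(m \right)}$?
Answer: $82043$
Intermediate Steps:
$L{\left(b \right)} = b^{2}$
$w{\left(m \right)} = 3 m^{2}$ ($w{\left(m \right)} = \left(m^{2} + m m\right) + m^{2} = \left(m^{2} + m^{2}\right) + m^{2} = 2 m^{2} + m^{2} = 3 m^{2}$)
$\left(12384 - 6184\right) + w{\left(159 \right)} = \left(12384 - 6184\right) + 3 \cdot 159^{2} = 6200 + 3 \cdot 25281 = 6200 + 75843 = 82043$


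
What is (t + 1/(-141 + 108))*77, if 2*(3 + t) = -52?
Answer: -6706/3 ≈ -2235.3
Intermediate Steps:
t = -29 (t = -3 + (½)*(-52) = -3 - 26 = -29)
(t + 1/(-141 + 108))*77 = (-29 + 1/(-141 + 108))*77 = (-29 + 1/(-33))*77 = (-29 - 1/33)*77 = -958/33*77 = -6706/3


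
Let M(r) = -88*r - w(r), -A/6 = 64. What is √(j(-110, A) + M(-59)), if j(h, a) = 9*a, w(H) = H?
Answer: √1795 ≈ 42.367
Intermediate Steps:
A = -384 (A = -6*64 = -384)
M(r) = -89*r (M(r) = -88*r - r = -89*r)
√(j(-110, A) + M(-59)) = √(9*(-384) - 89*(-59)) = √(-3456 + 5251) = √1795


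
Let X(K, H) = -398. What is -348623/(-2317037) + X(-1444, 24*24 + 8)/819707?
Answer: 284846532735/1899291448159 ≈ 0.14998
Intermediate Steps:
-348623/(-2317037) + X(-1444, 24*24 + 8)/819707 = -348623/(-2317037) - 398/819707 = -348623*(-1/2317037) - 398*1/819707 = 348623/2317037 - 398/819707 = 284846532735/1899291448159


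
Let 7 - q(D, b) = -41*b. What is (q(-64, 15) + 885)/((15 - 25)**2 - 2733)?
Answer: -1507/2633 ≈ -0.57235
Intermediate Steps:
q(D, b) = 7 + 41*b (q(D, b) = 7 - (-41)*b = 7 + 41*b)
(q(-64, 15) + 885)/((15 - 25)**2 - 2733) = ((7 + 41*15) + 885)/((15 - 25)**2 - 2733) = ((7 + 615) + 885)/((-10)**2 - 2733) = (622 + 885)/(100 - 2733) = 1507/(-2633) = 1507*(-1/2633) = -1507/2633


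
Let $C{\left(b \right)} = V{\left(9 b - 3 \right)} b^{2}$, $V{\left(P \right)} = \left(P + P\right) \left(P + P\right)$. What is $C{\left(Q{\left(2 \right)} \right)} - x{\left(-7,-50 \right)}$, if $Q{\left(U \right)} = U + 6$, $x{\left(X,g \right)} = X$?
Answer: $1218823$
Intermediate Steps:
$V{\left(P \right)} = 4 P^{2}$ ($V{\left(P \right)} = 2 P 2 P = 4 P^{2}$)
$Q{\left(U \right)} = 6 + U$
$C{\left(b \right)} = 4 b^{2} \left(-3 + 9 b\right)^{2}$ ($C{\left(b \right)} = 4 \left(9 b - 3\right)^{2} b^{2} = 4 \left(-3 + 9 b\right)^{2} b^{2} = 4 b^{2} \left(-3 + 9 b\right)^{2}$)
$C{\left(Q{\left(2 \right)} \right)} - x{\left(-7,-50 \right)} = 36 \left(6 + 2\right)^{2} \left(-1 + 3 \left(6 + 2\right)\right)^{2} - -7 = 36 \cdot 8^{2} \left(-1 + 3 \cdot 8\right)^{2} + 7 = 36 \cdot 64 \left(-1 + 24\right)^{2} + 7 = 36 \cdot 64 \cdot 23^{2} + 7 = 36 \cdot 64 \cdot 529 + 7 = 1218816 + 7 = 1218823$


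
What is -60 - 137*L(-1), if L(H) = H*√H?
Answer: -60 + 137*I ≈ -60.0 + 137.0*I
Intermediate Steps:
L(H) = H^(3/2)
-60 - 137*L(-1) = -60 - (-137)*I = -60 + 137*I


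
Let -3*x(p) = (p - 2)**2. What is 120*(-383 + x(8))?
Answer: -47400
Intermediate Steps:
x(p) = -(-2 + p)**2/3 (x(p) = -(p - 2)**2/3 = -(-2 + p)**2/3)
120*(-383 + x(8)) = 120*(-383 - (-2 + 8)**2/3) = 120*(-383 - 1/3*6**2) = 120*(-383 - 1/3*36) = 120*(-383 - 12) = 120*(-395) = -47400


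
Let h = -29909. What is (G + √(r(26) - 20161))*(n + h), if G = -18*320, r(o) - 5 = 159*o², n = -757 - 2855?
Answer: 193080960 - 134084*√5458 ≈ 1.8318e+8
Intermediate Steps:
n = -3612
r(o) = 5 + 159*o²
G = -5760
(G + √(r(26) - 20161))*(n + h) = (-5760 + √((5 + 159*26²) - 20161))*(-3612 - 29909) = (-5760 + √((5 + 159*676) - 20161))*(-33521) = (-5760 + √((5 + 107484) - 20161))*(-33521) = (-5760 + √(107489 - 20161))*(-33521) = (-5760 + √87328)*(-33521) = (-5760 + 4*√5458)*(-33521) = 193080960 - 134084*√5458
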